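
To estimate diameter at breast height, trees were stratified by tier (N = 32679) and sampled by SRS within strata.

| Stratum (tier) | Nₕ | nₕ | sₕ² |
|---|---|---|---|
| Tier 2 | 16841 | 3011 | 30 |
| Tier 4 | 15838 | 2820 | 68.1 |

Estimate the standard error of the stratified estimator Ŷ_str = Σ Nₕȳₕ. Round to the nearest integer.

Var(Ŷ_str) = Σₕ Nₕ²(1 − fₕ)sₕ²/nₕ.
Tier 2: 16841²·(1 − 3011/16841)·30/3011 = 2.3206014 × 10^6.
Tier 4: 15838²·(1 − 2820/15838)·68.1/2820 = 4.9790055 × 10^6.
Sum = 7.2996069 × 10^6.
SE = √(7.2996069 × 10^6) = 2702.

2702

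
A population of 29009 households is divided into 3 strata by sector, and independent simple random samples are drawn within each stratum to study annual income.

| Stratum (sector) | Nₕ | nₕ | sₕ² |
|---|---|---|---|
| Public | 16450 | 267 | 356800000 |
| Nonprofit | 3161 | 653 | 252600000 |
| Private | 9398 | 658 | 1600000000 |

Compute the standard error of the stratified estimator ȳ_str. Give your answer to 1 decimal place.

Var(ȳ_str) = Σₕ Wₕ²(1 − fₕ)sₕ²/nₕ with Wₕ = Nₕ/N, N = 29009.
Public: Wₕ = 0.56706539; term = 0.56706539²·(1 − 0.01623100)·356800000/267 = 422739.67.
Nonprofit: Wₕ = 0.10896618; term = 0.10896618²·(1 − 0.20658020)·252600000/653 = 3644.2375.
Private: Wₕ = 0.32396842; term = 0.32396842²·(1 − 0.07001490)·1600000000/658 = 237342.46.
Sum = 663726.37.
SE = √(663726.37) = 814.7.

814.7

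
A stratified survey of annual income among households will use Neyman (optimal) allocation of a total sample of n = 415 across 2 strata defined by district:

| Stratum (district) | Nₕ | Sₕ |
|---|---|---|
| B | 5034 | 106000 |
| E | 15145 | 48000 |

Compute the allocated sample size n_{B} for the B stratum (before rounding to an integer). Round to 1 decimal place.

Neyman allocation: nₕ = n·NₕSₕ / Σⱼ NⱼSⱼ.
Σ NⱼSⱼ = 5034·106000 + 15145·48000 = 1.260564 × 10^9.
n_{B} = 415·5034·106000 / (1.260564 × 10^9) = 175.7.

175.7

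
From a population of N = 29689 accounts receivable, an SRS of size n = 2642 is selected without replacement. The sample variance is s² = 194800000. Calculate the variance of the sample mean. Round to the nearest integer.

67171

Under SRS without replacement, Var(ȳ) = (1 − f)·s²/n with f = n/N = 2642/29689 = 0.08898919.
Var(ȳ) = (1 − 0.08898919)·194800000/2642 = 0.91101081·73732.021 = 67170.669.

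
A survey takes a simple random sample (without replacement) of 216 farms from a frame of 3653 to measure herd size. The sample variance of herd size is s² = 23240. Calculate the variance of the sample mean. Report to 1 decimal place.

101.2

Under SRS without replacement, Var(ȳ) = (1 − f)·s²/n with f = n/N = 216/3653 = 0.05912948.
Var(ȳ) = (1 − 0.05912948)·23240/216 = 0.94087052·107.59259 = 101.2307.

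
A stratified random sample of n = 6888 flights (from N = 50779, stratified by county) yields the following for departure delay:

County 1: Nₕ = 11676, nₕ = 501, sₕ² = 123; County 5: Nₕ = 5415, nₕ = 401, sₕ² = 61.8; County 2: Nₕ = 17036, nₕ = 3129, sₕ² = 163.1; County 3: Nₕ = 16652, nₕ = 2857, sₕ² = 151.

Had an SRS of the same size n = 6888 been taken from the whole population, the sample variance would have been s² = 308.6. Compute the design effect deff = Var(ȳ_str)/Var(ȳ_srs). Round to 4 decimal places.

Var(ȳ_str) = Σ Wₕ²(1−fₕ)sₕ²/nₕ with Wₕ = Nₕ/50779:
  County 1: (11676/50779)²·(1−501/11676)·123/501 = 0.012423407
  County 5: (5415/50779)²·(1−401/5415)·61.8/401 = 0.0016227761
  County 2: (17036/50779)²·(1−3129/17036)·163.1/3129 = 0.0047894009
  County 3: (16652/50779)²·(1−2857/16652)·151/2857 = 0.0047085428
  → Var(ȳ_str) = 0.023544127.
Var(ȳ_srs) = (1 − 6888/50779)·308.6/6888 = 0.03872524.
deff = 0.023544127 / 0.03872524 = 0.6080.

0.6080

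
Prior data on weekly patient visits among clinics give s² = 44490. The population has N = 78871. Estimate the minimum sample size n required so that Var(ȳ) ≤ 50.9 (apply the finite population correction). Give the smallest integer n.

865

Without fpc, n₀ = s²/D = 44490/50.9 = 874.0668.
With fpc, (1 − n/N)·s²/n ≤ D requires n ≥ n₀/(1 + n₀/N) = 874.0668/(1 + 874.0668/78871) = 864.4864.
Rounding up, n = 865.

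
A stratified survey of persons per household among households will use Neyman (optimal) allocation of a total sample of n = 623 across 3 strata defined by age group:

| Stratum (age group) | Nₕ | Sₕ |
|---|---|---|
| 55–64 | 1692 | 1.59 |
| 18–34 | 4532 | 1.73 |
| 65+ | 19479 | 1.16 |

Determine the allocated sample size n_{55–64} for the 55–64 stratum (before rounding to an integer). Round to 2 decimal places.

50.60

Neyman allocation: nₕ = n·NₕSₕ / Σⱼ NⱼSⱼ.
Σ NⱼSⱼ = 1692·1.59 + 4532·1.73 + 19479·1.16 = 33126.28.
n_{55–64} = 623·1692·1.59 / 33126.28 = 50.60.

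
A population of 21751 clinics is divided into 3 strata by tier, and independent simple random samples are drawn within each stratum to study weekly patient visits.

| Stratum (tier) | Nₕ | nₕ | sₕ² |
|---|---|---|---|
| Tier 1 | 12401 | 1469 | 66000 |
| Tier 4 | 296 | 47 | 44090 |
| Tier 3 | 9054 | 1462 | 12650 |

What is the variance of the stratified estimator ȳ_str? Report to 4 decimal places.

Var(ȳ_str) = Σₕ Wₕ²(1 − fₕ)sₕ²/nₕ with Wₕ = Nₕ/N, N = 21751.
Tier 1: Wₕ = 0.57013471; term = 0.57013471²·(1 − 0.11845819)·66000/1469 = 12.874193.
Tier 4: Wₕ = 0.01360857; term = 0.01360857²·(1 − 0.15878378)·44090/47 = 0.14614193.
Tier 3: Wₕ = 0.41625672; term = 0.41625672²·(1 − 0.16147559)·12650/1462 = 1.2571335.
Sum = 14.277468.

14.2775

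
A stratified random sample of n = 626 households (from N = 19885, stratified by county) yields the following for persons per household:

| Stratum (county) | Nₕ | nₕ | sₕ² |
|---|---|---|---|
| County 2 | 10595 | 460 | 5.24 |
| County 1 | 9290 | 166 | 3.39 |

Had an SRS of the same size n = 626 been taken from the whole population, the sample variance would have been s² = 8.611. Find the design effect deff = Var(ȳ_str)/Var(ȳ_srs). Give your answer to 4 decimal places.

Var(ȳ_str) = Σ Wₕ²(1−fₕ)sₕ²/nₕ with Wₕ = Nₕ/19885:
  County 2: (10595/19885)²·(1−460/10595)·5.24/460 = 0.0030934776
  County 1: (9290/19885)²·(1−166/9290)·3.39/166 = 0.0043776538
  → Var(ȳ_str) = 0.0074711314.
Var(ȳ_srs) = (1 − 626/19885)·8.611/626 = 0.013322551.
deff = 0.0074711314 / 0.013322551 = 0.5608.

0.5608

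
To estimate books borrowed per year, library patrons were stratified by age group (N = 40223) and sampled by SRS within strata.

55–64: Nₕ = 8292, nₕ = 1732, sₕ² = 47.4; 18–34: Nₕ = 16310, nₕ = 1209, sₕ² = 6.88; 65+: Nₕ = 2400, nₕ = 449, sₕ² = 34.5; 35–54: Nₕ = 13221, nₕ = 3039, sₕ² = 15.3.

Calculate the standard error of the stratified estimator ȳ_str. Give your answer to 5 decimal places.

Var(ȳ_str) = Σₕ Wₕ²(1 − fₕ)sₕ²/nₕ with Wₕ = Nₕ/N, N = 40223.
55–64: Wₕ = 0.20615071; term = 0.20615071²·(1 − 0.20887603)·47.4/1732 = 9.2012042 × 10^-4.
18–34: Wₕ = 0.40548940; term = 0.40548940²·(1 − 0.07412630)·6.88/1209 = 8.6630912 × 10^-4.
65+: Wₕ = 0.05966735; term = 0.05966735²·(1 − 0.18708333)·34.5/449 = 2.2237827 × 10^-4.
35–54: Wₕ = 0.32869254; term = 0.32869254²·(1 − 0.22986158)·15.3/3039 = 4.1889889 × 10^-4.
Sum = 0.0024277067.
SE = √(0.0024277067) = 0.04927.

0.04927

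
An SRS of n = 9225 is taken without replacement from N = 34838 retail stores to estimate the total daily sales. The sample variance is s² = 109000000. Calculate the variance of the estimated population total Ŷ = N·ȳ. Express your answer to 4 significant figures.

1.054 × 10^13

Var(Ŷ) = N²·Var(ȳ) = N²·(1 − n/N)·s²/n.
f = 9225/34838 = 0.26479706; Var(ȳ) = 0.73520294·109000000/9225 = 8686.9507.
Var(Ŷ) = 34838² · 8686.9507 = 1.0543233 × 10^13.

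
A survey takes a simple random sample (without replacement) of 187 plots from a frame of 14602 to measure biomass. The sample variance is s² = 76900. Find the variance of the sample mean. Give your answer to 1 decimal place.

Under SRS without replacement, Var(ȳ) = (1 − f)·s²/n with f = n/N = 187/14602 = 0.01280646.
Var(ȳ) = (1 − 0.01280646)·76900/187 = 0.98719354·411.22995 = 405.96354.

406.0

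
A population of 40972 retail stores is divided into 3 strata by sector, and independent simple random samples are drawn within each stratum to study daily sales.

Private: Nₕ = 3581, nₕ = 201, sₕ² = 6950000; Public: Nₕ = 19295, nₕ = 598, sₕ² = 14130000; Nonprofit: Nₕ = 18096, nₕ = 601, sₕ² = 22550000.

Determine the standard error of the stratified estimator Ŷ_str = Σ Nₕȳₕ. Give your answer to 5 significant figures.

Var(Ŷ_str) = Σₕ Nₕ²(1 − fₕ)sₕ²/nₕ.
Private: 3581²·(1 − 201/3581)·6950000/201 = 4.1851379 × 10^11.
Public: 19295²·(1 − 598/19295)·14130000/598 = 8.5242796 × 10^12.
Nonprofit: 18096²·(1 − 601/18096)·22550000/601 = 1.1878692 × 10^13.
Sum = 2.0821485 × 10^13.
SE = √(2.0821485 × 10^13) = 4.5631 × 10^6.

4.5631 × 10^6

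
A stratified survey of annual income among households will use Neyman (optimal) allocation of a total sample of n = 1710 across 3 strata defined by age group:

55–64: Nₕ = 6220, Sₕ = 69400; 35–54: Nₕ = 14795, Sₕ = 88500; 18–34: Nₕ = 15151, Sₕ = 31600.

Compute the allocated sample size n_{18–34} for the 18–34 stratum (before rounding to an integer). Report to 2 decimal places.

Neyman allocation: nₕ = n·NₕSₕ / Σⱼ NⱼSⱼ.
Σ NⱼSⱼ = 6220·69400 + 14795·88500 + 15151·31600 = 2.2197971 × 10^9.
n_{18–34} = 1710·15151·31600 / (2.2197971 × 10^9) = 368.82.

368.82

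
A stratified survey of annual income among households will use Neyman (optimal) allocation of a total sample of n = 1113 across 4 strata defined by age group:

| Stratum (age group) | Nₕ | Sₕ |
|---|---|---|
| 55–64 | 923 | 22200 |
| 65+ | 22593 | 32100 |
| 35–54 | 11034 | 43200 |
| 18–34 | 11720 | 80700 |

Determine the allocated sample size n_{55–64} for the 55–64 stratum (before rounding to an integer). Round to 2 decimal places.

Neyman allocation: nₕ = n·NₕSₕ / Σⱼ NⱼSⱼ.
Σ NⱼSⱼ = 923·22200 + 22593·32100 + 11034·43200 + 11720·80700 = 2.1681987 × 10^9.
n_{55–64} = 1113·923·22200 / (2.1681987 × 10^9) = 10.52.

10.52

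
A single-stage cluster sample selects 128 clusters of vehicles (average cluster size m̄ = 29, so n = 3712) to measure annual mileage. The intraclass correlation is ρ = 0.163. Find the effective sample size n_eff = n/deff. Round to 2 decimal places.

667.15

deff = 1 + (29 − 1)·0.163 = 1 + 4.564 = 5.564.
n_eff = 3712 / 5.564 = 667.15.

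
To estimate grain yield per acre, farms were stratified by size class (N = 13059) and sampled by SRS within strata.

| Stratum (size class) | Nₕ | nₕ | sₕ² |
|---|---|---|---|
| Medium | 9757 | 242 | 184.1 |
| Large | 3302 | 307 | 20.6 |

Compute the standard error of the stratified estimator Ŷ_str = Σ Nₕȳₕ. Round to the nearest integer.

8443

Var(Ŷ_str) = Σₕ Nₕ²(1 − fₕ)sₕ²/nₕ.
Medium: 9757²·(1 − 242/9757)·184.1/242 = 7.0625823 × 10^7.
Large: 3302²·(1 − 307/3302)·20.6/307 = 663594.44.
Sum = 7.1289417 × 10^7.
SE = √(7.1289417 × 10^7) = 8443.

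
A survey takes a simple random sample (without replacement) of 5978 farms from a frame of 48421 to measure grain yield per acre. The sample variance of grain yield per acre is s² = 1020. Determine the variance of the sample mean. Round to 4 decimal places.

0.1496

Under SRS without replacement, Var(ȳ) = (1 − f)·s²/n with f = n/N = 5978/48421 = 0.12345883.
Var(ȳ) = (1 − 0.12345883)·1020/5978 = 0.87654117·0.17062563 = 0.14956039.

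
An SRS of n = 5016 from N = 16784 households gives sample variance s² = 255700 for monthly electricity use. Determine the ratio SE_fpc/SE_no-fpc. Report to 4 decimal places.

f = n/N = 5016/16784 = 0.29885605.
SE_no-fpc = √(s²/n) = 7.1398091; SE_fpc = √((1−f)s²/n) = 5.9784719.
Ratio = √(1−f) = 0.83734339.

0.8373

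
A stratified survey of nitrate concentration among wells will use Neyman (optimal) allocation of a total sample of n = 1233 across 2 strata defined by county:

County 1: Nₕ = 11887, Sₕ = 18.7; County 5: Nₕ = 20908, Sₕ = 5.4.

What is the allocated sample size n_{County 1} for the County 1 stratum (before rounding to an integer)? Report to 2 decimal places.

Neyman allocation: nₕ = n·NₕSₕ / Σⱼ NⱼSⱼ.
Σ NⱼSⱼ = 11887·18.7 + 20908·5.4 = 335190.1.
n_{County 1} = 1233·11887·18.7 / 335190.1 = 817.68.

817.68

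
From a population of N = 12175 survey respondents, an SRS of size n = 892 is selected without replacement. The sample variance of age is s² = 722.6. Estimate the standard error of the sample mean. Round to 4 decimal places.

Under SRS without replacement, Var(ȳ) = (1 − f)·s²/n with f = n/N = 892/12175 = 0.07326489.
Var(ȳ) = (1 − 0.07326489)·722.6/892 = 0.92673511·0.81008969 = 0.75073856.
SE(ȳ) = √(0.75073856) = 0.8665.

0.8665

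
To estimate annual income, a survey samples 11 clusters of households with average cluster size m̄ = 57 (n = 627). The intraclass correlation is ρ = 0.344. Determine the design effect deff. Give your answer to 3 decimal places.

20.264

deff = 1 + (57 − 1)·0.344 = 1 + 19.264 = 20.264.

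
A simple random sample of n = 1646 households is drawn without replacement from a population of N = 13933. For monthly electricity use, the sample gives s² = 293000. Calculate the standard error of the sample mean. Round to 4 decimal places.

Under SRS without replacement, Var(ȳ) = (1 − f)·s²/n with f = n/N = 1646/13933 = 0.11813680.
Var(ȳ) = (1 − 0.11813680)·293000/1646 = 0.88186320·178.00729 = 156.97808.
SE(ȳ) = √(156.97808) = 12.5291.

12.5291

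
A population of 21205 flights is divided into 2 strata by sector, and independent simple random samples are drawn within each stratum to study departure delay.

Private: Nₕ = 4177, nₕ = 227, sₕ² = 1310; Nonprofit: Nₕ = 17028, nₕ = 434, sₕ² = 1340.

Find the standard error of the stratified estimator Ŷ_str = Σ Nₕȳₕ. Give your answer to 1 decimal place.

31107.0

Var(Ŷ_str) = Σₕ Nₕ²(1 − fₕ)sₕ²/nₕ.
Private: 4177²·(1 − 227/4177)·1310/227 = 9.5215359 × 10^7.
Nonprofit: 17028²·(1 − 434/17028)·1340/434 = 8.724284 × 10^8.
Sum = 9.6764376 × 10^8.
SE = √(9.6764376 × 10^8) = 31107.0.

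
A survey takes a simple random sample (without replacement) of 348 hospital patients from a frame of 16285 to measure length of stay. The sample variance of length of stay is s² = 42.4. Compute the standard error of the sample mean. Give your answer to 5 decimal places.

Under SRS without replacement, Var(ȳ) = (1 − f)·s²/n with f = n/N = 348/16285 = 0.02136936.
Var(ȳ) = (1 − 0.02136936)·42.4/348 = 0.97863064·0.12183908 = 0.11923546.
SE(ȳ) = √(0.11923546) = 0.34530.

0.34530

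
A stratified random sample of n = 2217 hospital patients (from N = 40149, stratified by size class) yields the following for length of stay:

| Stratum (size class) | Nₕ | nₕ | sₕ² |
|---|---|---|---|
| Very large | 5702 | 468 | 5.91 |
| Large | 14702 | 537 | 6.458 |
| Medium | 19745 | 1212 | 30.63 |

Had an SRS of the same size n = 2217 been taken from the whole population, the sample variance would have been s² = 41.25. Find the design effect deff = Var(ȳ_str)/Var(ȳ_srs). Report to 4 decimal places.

Var(ȳ_str) = Σ Wₕ²(1−fₕ)sₕ²/nₕ with Wₕ = Nₕ/40149:
  Very large: (5702/40149)²·(1−468/5702)·5.91/468 = 2.3380462 × 10^-4
  Large: (14702/40149)²·(1−537/14702)·6.458/537 = 0.0015537004
  Medium: (19745/40149)²·(1−1212/19745)·30.63/1212 = 0.0057371707
  → Var(ȳ_str) = 0.0075246757.
Var(ȳ_srs) = (1 − 2217/40149)·41.25/2217 = 0.017578802.
deff = 0.0075246757 / 0.017578802 = 0.4281.

0.4281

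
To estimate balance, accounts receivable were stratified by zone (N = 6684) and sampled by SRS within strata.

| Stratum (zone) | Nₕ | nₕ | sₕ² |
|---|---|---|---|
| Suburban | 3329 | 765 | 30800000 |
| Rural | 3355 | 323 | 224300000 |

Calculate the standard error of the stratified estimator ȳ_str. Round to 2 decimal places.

407.20

Var(ȳ_str) = Σₕ Wₕ²(1 − fₕ)sₕ²/nₕ with Wₕ = Nₕ/N, N = 6684.
Suburban: Wₕ = 0.49805506; term = 0.49805506²·(1 − 0.22979874)·30800000/765 = 7692.1583.
Rural: Wₕ = 0.50194494; term = 0.50194494²·(1 − 0.09627422)·224300000/323 = 158115.92.
Sum = 165808.08.
SE = √(165808.08) = 407.20.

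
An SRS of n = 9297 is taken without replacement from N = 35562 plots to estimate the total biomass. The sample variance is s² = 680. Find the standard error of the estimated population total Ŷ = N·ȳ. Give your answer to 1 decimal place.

8265.4

Var(Ŷ) = N²·Var(ȳ) = N²·(1 − n/N)·s²/n.
f = 9297/35562 = 0.26143074; Var(ȳ) = 0.73856926·680/9297 = 0.05402034.
Var(Ŷ) = 35562² · 0.05402034 = 6.8317139 × 10^7.
SE(Ŷ) = √(6.8317139 × 10^7) = 8265.4.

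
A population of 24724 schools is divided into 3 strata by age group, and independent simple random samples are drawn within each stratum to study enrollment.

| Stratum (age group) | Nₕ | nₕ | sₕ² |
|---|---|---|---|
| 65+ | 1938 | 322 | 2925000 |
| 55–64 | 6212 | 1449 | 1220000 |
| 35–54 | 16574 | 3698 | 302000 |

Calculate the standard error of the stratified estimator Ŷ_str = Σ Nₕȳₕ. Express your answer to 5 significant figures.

266060

Var(Ŷ_str) = Σₕ Nₕ²(1 − fₕ)sₕ²/nₕ.
65+: 1938²·(1 − 322/1938)·2925000/322 = 2.8448877 × 10^10.
55–64: 6212²·(1 − 1449/6212)·1220000/1449 = 2.4911706 × 10^10.
35–54: 16574²·(1 − 3698/16574)·302000/3698 = 1.7428032 × 10^10.
Sum = 7.0788615 × 10^10.
SE = √(7.0788615 × 10^10) = 266060.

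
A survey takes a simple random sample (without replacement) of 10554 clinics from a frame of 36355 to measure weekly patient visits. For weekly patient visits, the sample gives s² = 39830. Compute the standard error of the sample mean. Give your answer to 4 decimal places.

Under SRS without replacement, Var(ȳ) = (1 − f)·s²/n with f = n/N = 10554/36355 = 0.29030395.
Var(ȳ) = (1 − 0.29030395)·39830/10554 = 0.70969605·3.7739246 = 2.6783394.
SE(ȳ) = √(2.6783394) = 1.6366.

1.6366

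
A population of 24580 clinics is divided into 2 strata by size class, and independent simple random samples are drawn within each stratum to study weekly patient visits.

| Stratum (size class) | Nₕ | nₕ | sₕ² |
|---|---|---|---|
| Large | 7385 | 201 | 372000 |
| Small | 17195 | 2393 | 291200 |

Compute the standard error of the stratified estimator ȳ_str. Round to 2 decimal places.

Var(ȳ_str) = Σₕ Wₕ²(1 − fₕ)sₕ²/nₕ with Wₕ = Nₕ/N, N = 24580.
Large: Wₕ = 0.30044752; term = 0.30044752²·(1 − 0.02721733)·372000/201 = 162.51743.
Small: Wₕ = 0.69955248; term = 0.69955248²·(1 − 0.13916836)·291200/2393 = 51.26341.
Sum = 213.78084.
SE = √(213.78084) = 14.62.

14.62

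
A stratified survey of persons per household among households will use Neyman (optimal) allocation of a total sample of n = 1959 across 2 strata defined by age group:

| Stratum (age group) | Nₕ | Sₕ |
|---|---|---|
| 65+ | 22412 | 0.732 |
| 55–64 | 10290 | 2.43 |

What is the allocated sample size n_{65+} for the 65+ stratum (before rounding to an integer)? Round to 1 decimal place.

776.1

Neyman allocation: nₕ = n·NₕSₕ / Σⱼ NⱼSⱼ.
Σ NⱼSⱼ = 22412·0.732 + 10290·2.43 = 41410.284.
n_{65+} = 1959·22412·0.732 / 41410.284 = 776.1.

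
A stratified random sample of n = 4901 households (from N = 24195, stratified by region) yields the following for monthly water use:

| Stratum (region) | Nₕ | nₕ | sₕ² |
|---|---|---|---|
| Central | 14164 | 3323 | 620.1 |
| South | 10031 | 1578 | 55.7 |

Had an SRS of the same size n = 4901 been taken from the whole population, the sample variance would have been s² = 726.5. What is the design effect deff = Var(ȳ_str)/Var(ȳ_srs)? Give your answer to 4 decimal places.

Var(ȳ_str) = Σ Wₕ²(1−fₕ)sₕ²/nₕ with Wₕ = Nₕ/24195:
  Central: (14164/24195)²·(1−3323/14164)·620.1/3323 = 0.048948051
  South: (10031/24195)²·(1−1578/10031)·55.7/1578 = 0.0051127204
  → Var(ȳ_str) = 0.054060771.
Var(ȳ_srs) = (1 − 4901/24195)·726.5/4901 = 0.11820819.
deff = 0.054060771 / 0.11820819 = 0.4573.

0.4573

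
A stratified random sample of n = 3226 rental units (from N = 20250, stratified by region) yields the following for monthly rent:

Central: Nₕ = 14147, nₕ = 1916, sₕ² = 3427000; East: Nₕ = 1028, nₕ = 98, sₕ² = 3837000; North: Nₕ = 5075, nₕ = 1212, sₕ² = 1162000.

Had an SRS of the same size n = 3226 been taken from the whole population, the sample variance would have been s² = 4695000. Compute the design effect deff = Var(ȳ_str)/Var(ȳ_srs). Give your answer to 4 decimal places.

0.7289

Var(ȳ_str) = Σ Wₕ²(1−fₕ)sₕ²/nₕ with Wₕ = Nₕ/20250:
  Central: (14147/20250)²·(1−1916/14147)·3427000/1916 = 754.73565
  East: (1028/20250)²·(1−98/1028)·3837000/98 = 91.283384
  North: (5075/20250)²·(1−1212/5075)·1162000/1212 = 45.836791
  → Var(ȳ_str) = 891.85583.
Var(ȳ_srs) = (1 − 3226/20250)·4695000/3226 = 1223.5108.
deff = 891.85583 / 1223.5108 = 0.7289.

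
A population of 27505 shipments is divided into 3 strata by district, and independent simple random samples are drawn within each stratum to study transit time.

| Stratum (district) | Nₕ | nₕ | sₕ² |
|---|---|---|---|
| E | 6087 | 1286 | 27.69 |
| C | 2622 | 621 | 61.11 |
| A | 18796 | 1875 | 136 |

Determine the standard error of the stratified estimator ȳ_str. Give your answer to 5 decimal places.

Var(ȳ_str) = Σₕ Wₕ²(1 − fₕ)sₕ²/nₕ with Wₕ = Nₕ/N, N = 27505.
E: Wₕ = 0.22130522; term = 0.22130522²·(1 − 0.21126992)·27.69/1286 = 8.317517 × 10^-4.
C: Wₕ = 0.09532812; term = 0.09532812²·(1 − 0.23684211)·61.11/621 = 6.8245994 × 10^-4.
A: Wₕ = 0.68336666; term = 0.68336666²·(1 − 0.09975527)·136/1875 = 0.030493396.
Sum = 0.032007608.
SE = √(0.032007608) = 0.17891.

0.17891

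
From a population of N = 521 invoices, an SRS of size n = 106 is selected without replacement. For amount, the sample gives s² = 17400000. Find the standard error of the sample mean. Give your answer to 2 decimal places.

361.60

Under SRS without replacement, Var(ȳ) = (1 − f)·s²/n with f = n/N = 106/521 = 0.20345489.
Var(ȳ) = (1 − 0.20345489)·17400000/106 = 0.79654511·164150.94 = 130753.63.
SE(ȳ) = √(130753.63) = 361.60.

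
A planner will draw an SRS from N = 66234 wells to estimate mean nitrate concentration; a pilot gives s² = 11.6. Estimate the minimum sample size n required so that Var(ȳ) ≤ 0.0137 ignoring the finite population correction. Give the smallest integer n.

Without fpc, n₀ = s²/D = 11.6/0.0137 = 846.7153.
Rounding up, n = 847.

847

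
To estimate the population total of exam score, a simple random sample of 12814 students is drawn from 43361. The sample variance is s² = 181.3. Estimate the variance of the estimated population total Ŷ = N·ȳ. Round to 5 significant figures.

Var(Ŷ) = N²·Var(ȳ) = N²·(1 − n/N)·s²/n.
f = 12814/43361 = 0.29551901; Var(ȳ) = 0.70448099·181.3/12814 = 0.0099674108.
Var(Ŷ) = 43361² · 0.0099674108 = 1.874049 × 10^7.

1.8740 × 10^7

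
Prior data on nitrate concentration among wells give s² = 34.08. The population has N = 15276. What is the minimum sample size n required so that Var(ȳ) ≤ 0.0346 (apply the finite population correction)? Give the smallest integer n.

926

Without fpc, n₀ = s²/D = 34.08/0.0346 = 984.9711.
With fpc, (1 − n/N)·s²/n ≤ D requires n ≥ n₀/(1 + n₀/N) = 984.9711/(1 + 984.9711/15276) = 925.3087.
Rounding up, n = 926.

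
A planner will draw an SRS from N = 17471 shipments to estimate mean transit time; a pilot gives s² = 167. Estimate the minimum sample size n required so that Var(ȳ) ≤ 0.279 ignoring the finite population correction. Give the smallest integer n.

Without fpc, n₀ = s²/D = 167/0.279 = 598.5663.
Rounding up, n = 599.

599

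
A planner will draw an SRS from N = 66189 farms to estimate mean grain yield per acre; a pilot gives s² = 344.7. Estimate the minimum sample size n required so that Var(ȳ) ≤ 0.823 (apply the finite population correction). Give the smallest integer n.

417

Without fpc, n₀ = s²/D = 344.7/0.823 = 418.8335.
With fpc, (1 − n/N)·s²/n ≤ D requires n ≥ n₀/(1 + n₀/N) = 418.8335/(1 + 418.8335/66189) = 416.1999.
Rounding up, n = 417.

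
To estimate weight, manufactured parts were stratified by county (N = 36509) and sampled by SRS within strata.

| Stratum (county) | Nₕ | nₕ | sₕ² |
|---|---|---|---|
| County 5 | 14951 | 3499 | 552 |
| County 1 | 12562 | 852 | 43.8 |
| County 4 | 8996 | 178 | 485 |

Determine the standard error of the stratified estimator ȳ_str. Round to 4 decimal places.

Var(ȳ_str) = Σₕ Wₕ²(1 − fₕ)sₕ²/nₕ with Wₕ = Nₕ/N, N = 36509.
County 5: Wₕ = 0.40951546; term = 0.40951546²·(1 − 0.23403117)·552/3499 = 0.020265011.
County 1: Wₕ = 0.34407954; term = 0.34407954²·(1 − 0.06782359)·43.8/852 = 0.0056734904.
County 4: Wₕ = 0.24640500; term = 0.24640500²·(1 − 0.01978657)·485/178 = 0.16215913.
Sum = 0.18809763.
SE = √(0.18809763) = 0.4337.

0.4337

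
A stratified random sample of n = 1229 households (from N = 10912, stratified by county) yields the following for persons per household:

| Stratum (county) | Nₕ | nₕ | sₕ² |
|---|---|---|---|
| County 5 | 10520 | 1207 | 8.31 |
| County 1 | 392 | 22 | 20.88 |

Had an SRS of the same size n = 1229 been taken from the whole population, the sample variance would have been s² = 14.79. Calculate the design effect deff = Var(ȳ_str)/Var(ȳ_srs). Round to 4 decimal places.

0.6387

Var(ȳ_str) = Σ Wₕ²(1−fₕ)sₕ²/nₕ with Wₕ = Nₕ/10912:
  County 5: (10520/10912)²·(1−1207/10520)·8.31/1207 = 0.0056648757
  County 1: (392/10912)²·(1−22/392)·20.88/22 = 0.0011560773
  → Var(ȳ_str) = 0.006820953.
Var(ȳ_srs) = (1 − 1229/10912)·14.79/1229 = 0.010678786.
deff = 0.006820953 / 0.010678786 = 0.6387.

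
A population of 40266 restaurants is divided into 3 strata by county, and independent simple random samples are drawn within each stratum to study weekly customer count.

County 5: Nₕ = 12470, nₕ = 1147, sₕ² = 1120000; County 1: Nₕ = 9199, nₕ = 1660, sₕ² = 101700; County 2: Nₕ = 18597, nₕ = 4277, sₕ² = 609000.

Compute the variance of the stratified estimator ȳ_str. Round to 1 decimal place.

Var(ȳ_str) = Σₕ Wₕ²(1 − fₕ)sₕ²/nₕ with Wₕ = Nₕ/N, N = 40266.
County 5: Wₕ = 0.30969056; term = 0.30969056²·(1 − 0.09198075)·1120000/1147 = 85.036541.
County 1: Wₕ = 0.22845577; term = 0.22845577²·(1 − 0.18045440)·101700/1660 = 2.6205367.
County 2: Wₕ = 0.46185367; term = 0.46185367²·(1 − 0.22998333)·609000/4277 = 23.387671.
Sum = 111.04475.

111.0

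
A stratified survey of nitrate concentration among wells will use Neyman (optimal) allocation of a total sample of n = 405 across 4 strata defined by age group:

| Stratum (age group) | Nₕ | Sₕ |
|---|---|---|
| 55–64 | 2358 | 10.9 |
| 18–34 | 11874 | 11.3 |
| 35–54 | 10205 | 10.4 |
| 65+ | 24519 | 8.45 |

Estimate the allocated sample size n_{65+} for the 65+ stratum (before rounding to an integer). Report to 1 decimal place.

Neyman allocation: nₕ = n·NₕSₕ / Σⱼ NⱼSⱼ.
Σ NⱼSⱼ = 2358·10.9 + 11874·11.3 + 10205·10.4 + 24519·8.45 = 473195.95.
n_{65+} = 405·24519·8.45 / 473195.95 = 177.3.

177.3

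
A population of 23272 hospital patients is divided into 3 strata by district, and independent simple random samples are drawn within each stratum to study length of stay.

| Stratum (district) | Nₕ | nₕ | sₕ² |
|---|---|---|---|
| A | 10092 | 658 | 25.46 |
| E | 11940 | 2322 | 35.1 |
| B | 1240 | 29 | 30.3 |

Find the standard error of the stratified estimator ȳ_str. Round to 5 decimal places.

0.11360

Var(ȳ_str) = Σₕ Wₕ²(1 − fₕ)sₕ²/nₕ with Wₕ = Nₕ/N, N = 23272.
A: Wₕ = 0.43365418; term = 0.43365418²·(1 − 0.06520016)·25.46/658 = 0.0068020247.
E: Wₕ = 0.51306291; term = 0.51306291²·(1 − 0.19447236)·35.1/2322 = 0.0032052845.
B: Wₕ = 0.05328292; term = 0.05328292²·(1 − 0.02338710)·30.3/29 = 0.0028969636.
Sum = 0.012904273.
SE = √(0.012904273) = 0.11360.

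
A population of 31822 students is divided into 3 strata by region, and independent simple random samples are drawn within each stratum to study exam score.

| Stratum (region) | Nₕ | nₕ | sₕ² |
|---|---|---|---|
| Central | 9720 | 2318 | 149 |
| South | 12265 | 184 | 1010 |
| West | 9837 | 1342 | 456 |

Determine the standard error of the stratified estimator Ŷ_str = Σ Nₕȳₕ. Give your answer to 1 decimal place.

Var(Ŷ_str) = Σₕ Nₕ²(1 − fₕ)sₕ²/nₕ.
Central: 9720²·(1 − 2318/9720)·149/2318 = 4.6247492 × 10^6.
South: 12265²·(1 − 184/12265)·1010/184 = 8.1334348 × 10^8.
West: 9837²·(1 − 1342/9837)·456/1342 = 2.8394772 × 10^7.
Sum = 8.46363 × 10^8.
SE = √(8.46363 × 10^8) = 29092.3.

29092.3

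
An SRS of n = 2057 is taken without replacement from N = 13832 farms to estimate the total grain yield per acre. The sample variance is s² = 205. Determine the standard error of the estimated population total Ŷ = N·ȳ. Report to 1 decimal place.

4028.9

Var(Ŷ) = N²·Var(ȳ) = N²·(1 − n/N)·s²/n.
f = 2057/13832 = 0.14871313; Var(ȳ) = 0.85128687·205/2057 = 0.084838993.
Var(Ŷ) = 13832² · 0.084838993 = 1.6231755 × 10^7.
SE(Ŷ) = √(1.6231755 × 10^7) = 4028.9.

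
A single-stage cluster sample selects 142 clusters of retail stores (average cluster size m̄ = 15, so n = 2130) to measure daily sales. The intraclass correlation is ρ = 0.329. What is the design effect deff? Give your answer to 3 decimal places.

deff = 1 + (15 − 1)·0.329 = 1 + 4.606 = 5.606.

5.606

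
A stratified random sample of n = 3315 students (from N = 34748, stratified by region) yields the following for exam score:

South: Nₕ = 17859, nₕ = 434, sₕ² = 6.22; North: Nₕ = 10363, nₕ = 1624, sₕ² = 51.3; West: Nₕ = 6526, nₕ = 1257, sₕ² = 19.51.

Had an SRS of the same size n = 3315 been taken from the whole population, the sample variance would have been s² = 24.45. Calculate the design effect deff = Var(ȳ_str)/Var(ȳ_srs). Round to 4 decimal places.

0.9750

Var(ȳ_str) = Σ Wₕ²(1−fₕ)sₕ²/nₕ with Wₕ = Nₕ/34748:
  South: (17859/34748)²·(1−434/17859)·6.22/434 = 0.0036937794
  North: (10363/34748)²·(1−1624/10363)·51.3/1624 = 0.002369294
  West: (6526/34748)²·(1−1257/6526)·19.51/1257 = 4.4201564 × 10^-4
  → Var(ȳ_str) = 0.006505089.
Var(ȳ_srs) = (1 − 3315/34748)·24.45/3315 = 0.006671928.
deff = 0.006505089 / 0.006671928 = 0.9750.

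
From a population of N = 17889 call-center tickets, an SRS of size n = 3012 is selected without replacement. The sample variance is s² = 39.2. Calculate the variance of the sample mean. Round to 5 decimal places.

0.01082

Under SRS without replacement, Var(ȳ) = (1 − f)·s²/n with f = n/N = 3012/17889 = 0.16837163.
Var(ȳ) = (1 − 0.16837163)·39.2/3012 = 0.83162837·0.013014608 = 0.010823317.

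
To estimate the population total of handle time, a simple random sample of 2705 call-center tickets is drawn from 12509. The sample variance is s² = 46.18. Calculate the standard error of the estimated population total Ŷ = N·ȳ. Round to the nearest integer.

1447

Var(Ŷ) = N²·Var(ȳ) = N²·(1 − n/N)·s²/n.
f = 2705/12509 = 0.21624430; Var(ȳ) = 0.78375570·46.18/2705 = 0.013380347.
Var(Ŷ) = 12509² · 0.013380347 = 2.0936909 × 10^6.
SE(Ŷ) = √(2.0936909 × 10^6) = 1447.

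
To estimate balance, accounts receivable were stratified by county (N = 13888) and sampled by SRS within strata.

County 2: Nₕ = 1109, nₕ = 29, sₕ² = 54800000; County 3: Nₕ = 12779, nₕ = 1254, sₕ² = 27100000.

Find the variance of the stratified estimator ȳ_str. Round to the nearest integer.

Var(ȳ_str) = Σₕ Wₕ²(1 − fₕ)sₕ²/nₕ with Wₕ = Nₕ/N, N = 13888.
County 2: Wₕ = 0.07985311; term = 0.07985311²·(1 − 0.02614968)·54800000/29 = 11734.334.
County 3: Wₕ = 0.92014689; term = 0.92014689²·(1 − 0.09812974)·27100000/1254 = 16501.755.
Sum = 28236.089.

28236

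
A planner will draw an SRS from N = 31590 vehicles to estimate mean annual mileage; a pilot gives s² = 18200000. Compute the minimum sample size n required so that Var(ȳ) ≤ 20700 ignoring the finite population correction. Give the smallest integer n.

Without fpc, n₀ = s²/D = 18200000/20700 = 879.2271.
Rounding up, n = 880.

880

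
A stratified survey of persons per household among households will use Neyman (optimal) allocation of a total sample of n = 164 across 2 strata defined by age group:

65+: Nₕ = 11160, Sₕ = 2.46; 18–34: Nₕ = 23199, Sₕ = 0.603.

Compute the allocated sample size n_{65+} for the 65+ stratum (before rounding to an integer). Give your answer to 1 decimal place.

108.6

Neyman allocation: nₕ = n·NₕSₕ / Σⱼ NⱼSⱼ.
Σ NⱼSⱼ = 11160·2.46 + 23199·0.603 = 41442.597.
n_{65+} = 164·11160·2.46 / 41442.597 = 108.6.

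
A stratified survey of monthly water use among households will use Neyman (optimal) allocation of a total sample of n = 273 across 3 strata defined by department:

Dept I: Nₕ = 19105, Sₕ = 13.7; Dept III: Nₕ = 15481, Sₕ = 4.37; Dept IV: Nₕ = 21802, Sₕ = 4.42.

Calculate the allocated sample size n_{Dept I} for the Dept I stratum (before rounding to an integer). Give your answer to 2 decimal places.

Neyman allocation: nₕ = n·NₕSₕ / Σⱼ NⱼSⱼ.
Σ NⱼSⱼ = 19105·13.7 + 15481·4.37 + 21802·4.42 = 425755.31.
n_{Dept I} = 273·19105·13.7 / 425755.31 = 167.83.

167.83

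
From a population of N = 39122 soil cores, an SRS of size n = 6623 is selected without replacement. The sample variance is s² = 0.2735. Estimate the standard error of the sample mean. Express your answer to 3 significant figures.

0.00586

Under SRS without replacement, Var(ȳ) = (1 − f)·s²/n with f = n/N = 6623/39122 = 0.16929094.
Var(ȳ) = (1 − 0.16929094)·0.2735/6623 = 0.83070906·4.1295485 × 10^-5 = 3.4304534 × 10^-5.
SE(ȳ) = √(3.4304534 × 10^-5) = 0.00586.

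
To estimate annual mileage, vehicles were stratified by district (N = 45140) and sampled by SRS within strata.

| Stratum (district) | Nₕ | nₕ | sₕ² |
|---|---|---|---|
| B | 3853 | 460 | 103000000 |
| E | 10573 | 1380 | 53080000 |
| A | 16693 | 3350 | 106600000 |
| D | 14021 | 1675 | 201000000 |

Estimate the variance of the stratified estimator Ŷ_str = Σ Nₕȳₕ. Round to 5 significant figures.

3.4526 × 10^13

Var(Ŷ_str) = Σₕ Nₕ²(1 − fₕ)sₕ²/nₕ.
B: 3853²·(1 − 460/3853)·103000000/460 = 2.9272665 × 10^12.
E: 10573²·(1 − 1380/10573)·53080000/1380 = 3.7385855 × 10^12.
A: 16693²·(1 − 3350/16693)·106600000/3350 = 7.0876176 × 10^12.
D: 14021²·(1 − 1675/14021)·201000000/1675 = 2.0772392 × 10^13.
Sum = 3.4525862 × 10^13.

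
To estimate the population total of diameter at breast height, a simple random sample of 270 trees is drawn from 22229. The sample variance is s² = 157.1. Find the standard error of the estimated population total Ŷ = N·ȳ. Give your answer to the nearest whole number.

Var(Ŷ) = N²·Var(ȳ) = N²·(1 − n/N)·s²/n.
f = 270/22229 = 0.01214630; Var(ȳ) = 0.98785370·157.1/270 = 0.57478451.
Var(Ŷ) = 22229² · 0.57478451 = 2.8401737 × 10^8.
SE(Ŷ) = √(2.8401737 × 10^8) = 16853.

16853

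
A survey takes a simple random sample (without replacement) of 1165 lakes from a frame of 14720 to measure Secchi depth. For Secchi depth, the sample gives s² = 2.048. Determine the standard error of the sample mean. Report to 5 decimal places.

0.04023

Under SRS without replacement, Var(ȳ) = (1 − f)·s²/n with f = n/N = 1165/14720 = 0.07914402.
Var(ȳ) = (1 − 0.07914402)·2.048/1165 = 0.92085598·0.0017579399 = 0.0016188095.
SE(ȳ) = √(0.0016188095) = 0.04023.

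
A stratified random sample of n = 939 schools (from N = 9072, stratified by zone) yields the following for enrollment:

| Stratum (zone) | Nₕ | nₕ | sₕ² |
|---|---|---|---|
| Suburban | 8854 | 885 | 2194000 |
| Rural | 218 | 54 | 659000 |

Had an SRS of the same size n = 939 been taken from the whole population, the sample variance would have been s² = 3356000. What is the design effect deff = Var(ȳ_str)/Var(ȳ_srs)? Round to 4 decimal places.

0.6650

Var(ȳ_str) = Σ Wₕ²(1−fₕ)sₕ²/nₕ with Wₕ = Nₕ/9072:
  Suburban: (8854/9072)²·(1−885/8854)·2194000/885 = 2125.3508
  Rural: (218/9072)²·(1−54/218)·659000/54 = 5.3013431
  → Var(ȳ_str) = 2130.6521.
Var(ȳ_srs) = (1 − 939/9072)·3356000/939 = 3204.0855.
deff = 2130.6521 / 3204.0855 = 0.6650.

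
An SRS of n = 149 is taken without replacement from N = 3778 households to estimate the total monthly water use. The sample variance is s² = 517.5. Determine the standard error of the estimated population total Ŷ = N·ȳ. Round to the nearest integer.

Var(Ŷ) = N²·Var(ȳ) = N²·(1 − n/N)·s²/n.
f = 149/3778 = 0.03943886; Var(ȳ) = 0.96056114·517.5/149 = 3.3361771.
Var(Ŷ) = 3778² · 3.3361771 = 4.7618203 × 10^7.
SE(Ŷ) = √(4.7618203 × 10^7) = 6901.

6901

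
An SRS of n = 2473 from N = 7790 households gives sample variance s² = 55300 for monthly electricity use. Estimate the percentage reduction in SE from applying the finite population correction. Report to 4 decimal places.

17.3839

f = n/N = 2473/7790 = 0.31745828.
SE_no-fpc = √(s²/n) = 4.7287952; SE_fpc = √((1−f)s²/n) = 3.9067454.
Ratio = √(1−f) = 0.82616083. Reduction = 100·(1 − 0.82616083) = 17.3839%.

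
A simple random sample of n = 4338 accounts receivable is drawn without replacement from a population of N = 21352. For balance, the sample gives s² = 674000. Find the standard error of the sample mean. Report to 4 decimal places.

Under SRS without replacement, Var(ȳ) = (1 − f)·s²/n with f = n/N = 4338/21352 = 0.20316598.
Var(ȳ) = (1 − 0.20316598)·674000/4338 = 0.79683402·155.37114 = 123.80501.
SE(ȳ) = √(123.80501) = 11.1268.

11.1268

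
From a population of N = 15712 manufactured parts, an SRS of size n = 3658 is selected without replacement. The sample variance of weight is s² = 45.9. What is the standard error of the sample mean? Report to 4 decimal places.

0.0981

Under SRS without replacement, Var(ȳ) = (1 − f)·s²/n with f = n/N = 3658/15712 = 0.23281568.
Var(ȳ) = (1 − 0.23281568)·45.9/3658 = 0.76718432·0.01254784 = 0.0096265063.
SE(ȳ) = √(0.0096265063) = 0.0981.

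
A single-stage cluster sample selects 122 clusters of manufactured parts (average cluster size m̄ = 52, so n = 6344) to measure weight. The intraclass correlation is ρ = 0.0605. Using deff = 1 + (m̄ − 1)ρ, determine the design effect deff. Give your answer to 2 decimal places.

4.09

deff = 1 + (52 − 1)·0.0605 = 1 + 3.0855 = 4.0855.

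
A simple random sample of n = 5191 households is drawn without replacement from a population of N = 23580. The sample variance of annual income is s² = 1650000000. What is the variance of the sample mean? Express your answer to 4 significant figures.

247900

Under SRS without replacement, Var(ȳ) = (1 − f)·s²/n with f = n/N = 5191/23580 = 0.22014419.
Var(ȳ) = (1 − 0.22014419)·1650000000/5191 = 0.77985581·317857.83 = 247883.28.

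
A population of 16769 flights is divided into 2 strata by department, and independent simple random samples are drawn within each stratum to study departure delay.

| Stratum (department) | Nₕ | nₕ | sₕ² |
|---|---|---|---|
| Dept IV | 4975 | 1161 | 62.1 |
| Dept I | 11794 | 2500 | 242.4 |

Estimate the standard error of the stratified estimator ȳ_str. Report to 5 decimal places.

0.20348

Var(ȳ_str) = Σₕ Wₕ²(1 − fₕ)sₕ²/nₕ with Wₕ = Nₕ/N, N = 16769.
Dept IV: Wₕ = 0.29667839; term = 0.29667839²·(1 − 0.23336683)·62.1/1161 = 0.0036092655.
Dept I: Wₕ = 0.70332161; term = 0.70332161²·(1 − 0.21197219)·242.4/2500 = 0.037795672.
Sum = 0.041404938.
SE = √(0.041404938) = 0.20348.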